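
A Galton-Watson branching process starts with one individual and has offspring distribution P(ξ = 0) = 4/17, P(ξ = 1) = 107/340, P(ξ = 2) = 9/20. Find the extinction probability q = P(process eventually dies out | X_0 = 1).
q = 80/153

The pgf is f(s) = 4/17 + 107/340·s + 9/20·s². The extinction probability q is the smallest fixed point of f in [0, 1]. Setting s = f(s):
  9/20·s² + (107/340 − 1)·s + 4/17 = 0
  9/20·s² − (4/17 + 9/20)·s + 4/17 = 0
which factors as (s − 1)·(9/20·s − 4/17) = 0, giving roots s = 1 and s = (4/17)/(9/20) = 80/153.
Mean offspring μ = 107/340 + 2·9/20 = 413/340 > 1 (supercritical), so q < 1. The extinction probability is the smaller root: q = (4/17)/(9/20) = 80/153.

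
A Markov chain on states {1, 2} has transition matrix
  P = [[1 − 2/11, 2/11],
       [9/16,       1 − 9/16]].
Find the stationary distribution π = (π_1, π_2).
π_1 = 99/131, π_2 = 32/131

Solve πP = π with π_1 + π_2 = 1. From πP = π: π_1 · (1 − 2/11) + π_2 · 9/16 = π_1 ⇒ π_2 · 9/16 = π_1 · 2/11 ⇒ π_2/π_1 = (2/11)/(9/16) = 32/99. Together with π_1 + π_2 = 1:
  π_1 = (9/16)/(2/11 + 9/16) = (9/16)/(131/176) = 99/131,
  π_2 = (2/11)/(2/11 + 9/16) = (2/11)/(131/176) = 32/131.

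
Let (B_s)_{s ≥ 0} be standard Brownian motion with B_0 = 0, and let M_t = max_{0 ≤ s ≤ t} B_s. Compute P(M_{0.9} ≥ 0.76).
P(M_{0.9} ≥ 0.76) = 2·P(B_{0.9} ≥ 0.76) = 2(1 − Φ(0.76/√0.9)) ≈ 0.4231

By the reflection principle for Brownian motion, P(M_t ≥ a) = 2 · P(B_t ≥ a) for a ≥ 0. Since B_t ~ N(0, t), P(B_t ≥ 0.76) = 1 − Φ(0.76/√t) = 1 − Φ(0.76/√0.9) = 1 − Φ(0.8011). So
  P(M_{0.9} ≥ 0.76) = 2(1 − Φ(0.8011)) ≈ 0.4231.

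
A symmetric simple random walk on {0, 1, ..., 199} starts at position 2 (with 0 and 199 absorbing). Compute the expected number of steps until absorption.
E[τ | X_0 = 2] = 394

Let v_k = E[τ | X_0 = k]. Boundary: v_0 = v_199 = 0. Recurrence: v_k = 1 + (v_{k-1} + v_{k+1})/2 for 1 ≤ k ≤ 198. The particular solution to v_k − (v_{k-1} + v_{k+1})/2 = 1 is v_k = −k^2. Adding homogeneous solution A + B k and matching boundaries gives v_k = k (199 − k). Substituting k = 2: v_2 = 2 · 197 = 394.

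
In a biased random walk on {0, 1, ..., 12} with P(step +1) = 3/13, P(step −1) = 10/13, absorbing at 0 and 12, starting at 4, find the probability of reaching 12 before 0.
P(hit 12 before 0) = (1 − (10/3)^4) / (1 − (10/3)^12) = 6561/100816561

Let u_k denote P(reach 12 before 0 | start at k). Boundary: u_0 = 0, u_12 = 1. Recurrence: u_k = 3/13·u_{k+1} + 10/13·u_{k-1} for 1 ≤ k ≤ 11. Try u_k = A + B·r^k with r = q/p = (10/13)/(3/13) = 10/3. Substitution satisfies the recurrence; boundary conditions give:
  u_k = (1 − r^k) / (1 − r^N) = (1 − (10/3)^4) / (1 − (10/3)^12) = 6561/100816561.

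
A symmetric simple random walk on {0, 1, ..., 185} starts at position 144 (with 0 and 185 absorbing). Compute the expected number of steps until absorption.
E[τ | X_0 = 144] = 5904

Let v_k = E[τ | X_0 = k]. Boundary: v_0 = v_185 = 0. Recurrence: v_k = 1 + (v_{k-1} + v_{k+1})/2 for 1 ≤ k ≤ 184. The particular solution to v_k − (v_{k-1} + v_{k+1})/2 = 1 is v_k = −k^2. Adding homogeneous solution A + B k and matching boundaries gives v_k = k (185 − k). Substituting k = 144: v_144 = 144 · 41 = 5904.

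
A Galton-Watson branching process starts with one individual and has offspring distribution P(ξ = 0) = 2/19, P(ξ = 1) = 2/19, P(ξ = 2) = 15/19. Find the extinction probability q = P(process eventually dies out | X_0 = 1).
q = 2/15

The pgf is f(s) = 2/19 + 2/19·s + 15/19·s². The extinction probability q is the smallest fixed point of f in [0, 1]. Setting s = f(s):
  15/19·s² + (2/19 − 1)·s + 2/19 = 0
  15/19·s² − (2/19 + 15/19)·s + 2/19 = 0
which factors as (s − 1)·(15/19·s − 2/19) = 0, giving roots s = 1 and s = (2/19)/(15/19) = 2/15.
Mean offspring μ = 2/19 + 2·15/19 = 32/19 > 1 (supercritical), so q < 1. The extinction probability is the smaller root: q = (2/19)/(15/19) = 2/15.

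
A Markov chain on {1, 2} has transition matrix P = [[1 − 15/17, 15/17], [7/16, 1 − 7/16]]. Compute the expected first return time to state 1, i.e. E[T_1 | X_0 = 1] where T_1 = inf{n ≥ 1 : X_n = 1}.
E[T_1 | X_0 = 1] = 1/π_1 = 359/119

For an irreducible recurrent Markov chain with stationary distribution π, E[T_i | X_0 = i] = 1/π_i (Kac's formula). Here π_1 = (7/16)/(15/17 + 7/16) = (7/16)/(359/272) = 119/359, so E[T_1 | X_0 = 1] = 1/π_1 = (15/17 + 7/16)/(7/16) = (359/272)/(7/16) = 359/119.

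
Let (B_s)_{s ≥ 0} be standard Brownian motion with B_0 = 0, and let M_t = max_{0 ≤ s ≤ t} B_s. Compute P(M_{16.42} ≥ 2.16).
P(M_{16.42} ≥ 2.16) = 2·P(B_{16.42} ≥ 2.16) = 2(1 − Φ(2.16/√16.42)) ≈ 0.5940

By the reflection principle for Brownian motion, P(M_t ≥ a) = 2 · P(B_t ≥ a) for a ≥ 0. Since B_t ~ N(0, t), P(B_t ≥ 2.16) = 1 − Φ(2.16/√t) = 1 − Φ(2.16/√16.42) = 1 − Φ(0.5330). So
  P(M_{16.42} ≥ 2.16) = 2(1 − Φ(0.5330)) ≈ 0.5940.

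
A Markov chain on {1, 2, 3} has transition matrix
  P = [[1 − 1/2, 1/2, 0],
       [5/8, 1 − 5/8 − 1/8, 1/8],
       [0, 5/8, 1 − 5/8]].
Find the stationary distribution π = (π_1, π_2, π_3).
π = (25/49, 20/49, 4/49)

This is a birth-death chain on three states, which satisfies detailed balance: π_1 · P_{12} = π_2 · P_{21} and π_2 · P_{23} = π_3 · P_{32}.
From π_1 · 1/2 = π_2 · 5/8: π_2/π_1 = (1/2)/(5/8) = 4/5.
From π_2 · 1/8 = π_3 · 5/8: π_3/π_2 = (1/8)/(5/8) = 1/5.
Take π_1 proportional to 1; then unnormalized π = (1, 4/5, 4/25). Normalize by dividing by the sum 49/25:
  π = (25/49, 20/49, 4/49).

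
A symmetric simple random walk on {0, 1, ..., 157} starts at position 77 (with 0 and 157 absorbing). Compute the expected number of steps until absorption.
E[τ | X_0 = 77] = 6160

Let v_k = E[τ | X_0 = k]. Boundary: v_0 = v_157 = 0. Recurrence: v_k = 1 + (v_{k-1} + v_{k+1})/2 for 1 ≤ k ≤ 156. The particular solution to v_k − (v_{k-1} + v_{k+1})/2 = 1 is v_k = −k^2. Adding homogeneous solution A + B k and matching boundaries gives v_k = k (157 − k). Substituting k = 77: v_77 = 77 · 80 = 6160.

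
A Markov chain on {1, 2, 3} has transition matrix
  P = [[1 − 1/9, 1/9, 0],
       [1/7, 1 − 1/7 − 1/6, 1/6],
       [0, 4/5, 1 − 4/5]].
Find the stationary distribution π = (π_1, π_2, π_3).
π = (216/419, 168/419, 35/419)

This is a birth-death chain on three states, which satisfies detailed balance: π_1 · P_{12} = π_2 · P_{21} and π_2 · P_{23} = π_3 · P_{32}.
From π_1 · 1/9 = π_2 · 1/7: π_2/π_1 = (1/9)/(1/7) = 7/9.
From π_2 · 1/6 = π_3 · 4/5: π_3/π_2 = (1/6)/(4/5) = 5/24.
Take π_1 proportional to 1; then unnormalized π = (1, 7/9, 35/216). Normalize by dividing by the sum 419/216:
  π = (216/419, 168/419, 35/419).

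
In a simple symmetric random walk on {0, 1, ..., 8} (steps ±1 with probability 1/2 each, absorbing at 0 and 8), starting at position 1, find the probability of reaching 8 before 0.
P(hit 8 before 0) = 1/8

Let u_k = P(hit 8 before 0 | start at k). Then u_0 = 0, u_8 = 1, and u_k = u_{k-1}/2 + u_{k+1}/2 for 1 ≤ k ≤ 7. This harmonic recurrence is solved by u_k = k/8, giving u_1 = 1/8.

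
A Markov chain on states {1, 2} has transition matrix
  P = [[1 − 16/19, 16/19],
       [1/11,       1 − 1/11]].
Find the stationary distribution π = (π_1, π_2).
π_1 = 19/195, π_2 = 176/195

Solve πP = π with π_1 + π_2 = 1. From πP = π: π_1 · (1 − 16/19) + π_2 · 1/11 = π_1 ⇒ π_2 · 1/11 = π_1 · 16/19 ⇒ π_2/π_1 = (16/19)/(1/11) = 176/19. Together with π_1 + π_2 = 1:
  π_1 = (1/11)/(16/19 + 1/11) = (1/11)/(195/209) = 19/195,
  π_2 = (16/19)/(16/19 + 1/11) = (16/19)/(195/209) = 176/195.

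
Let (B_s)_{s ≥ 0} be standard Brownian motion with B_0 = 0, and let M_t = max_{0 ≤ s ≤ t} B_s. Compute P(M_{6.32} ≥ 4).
P(M_{6.32} ≥ 4) = 2·P(B_{6.32} ≥ 4) = 2(1 − Φ(4/√6.32)) ≈ 0.1116

By the reflection principle for Brownian motion, P(M_t ≥ a) = 2 · P(B_t ≥ a) for a ≥ 0. Since B_t ~ N(0, t), P(B_t ≥ 4) = 1 − Φ(4/√t) = 1 − Φ(4/√6.32) = 1 − Φ(1.5911). So
  P(M_{6.32} ≥ 4) = 2(1 − Φ(1.5911)) ≈ 0.1116.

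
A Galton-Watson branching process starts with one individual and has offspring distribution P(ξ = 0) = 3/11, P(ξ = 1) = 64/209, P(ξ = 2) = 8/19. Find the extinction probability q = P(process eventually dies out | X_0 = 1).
q = 57/88

The pgf is f(s) = 3/11 + 64/209·s + 8/19·s². The extinction probability q is the smallest fixed point of f in [0, 1]. Setting s = f(s):
  8/19·s² + (64/209 − 1)·s + 3/11 = 0
  8/19·s² − (3/11 + 8/19)·s + 3/11 = 0
which factors as (s − 1)·(8/19·s − 3/11) = 0, giving roots s = 1 and s = (3/11)/(8/19) = 57/88.
Mean offspring μ = 64/209 + 2·8/19 = 240/209 > 1 (supercritical), so q < 1. The extinction probability is the smaller root: q = (3/11)/(8/19) = 57/88.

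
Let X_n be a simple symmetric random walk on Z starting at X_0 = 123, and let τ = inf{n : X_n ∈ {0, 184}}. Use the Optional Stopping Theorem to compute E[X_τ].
E[X_τ] = 123

X_n is a martingale and τ is a bounded-mean stopping time (indeed τ is finite a.s. with bounded expectation since the walk is in a bounded region). By the OST, E[X_τ] = E[X_0] = 123. Equivalently: E[X_τ] = 184 · P(hit 184 first) + 0 · P(hit 0 first) = 184 · (123/184) = 123.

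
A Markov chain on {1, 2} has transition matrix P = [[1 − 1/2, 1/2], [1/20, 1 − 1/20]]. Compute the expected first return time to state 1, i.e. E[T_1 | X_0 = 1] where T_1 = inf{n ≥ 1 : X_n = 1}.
E[T_1 | X_0 = 1] = 1/π_1 = 11

For an irreducible recurrent Markov chain with stationary distribution π, E[T_i | X_0 = i] = 1/π_i (Kac's formula). Here π_1 = (1/20)/(1/2 + 1/20) = (1/20)/(11/20) = 1/11, so E[T_1 | X_0 = 1] = 1/π_1 = (1/2 + 1/20)/(1/20) = (11/20)/(1/20) = 11.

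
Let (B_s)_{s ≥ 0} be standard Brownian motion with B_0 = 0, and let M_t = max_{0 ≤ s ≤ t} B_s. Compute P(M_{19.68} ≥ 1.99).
P(M_{19.68} ≥ 1.99) = 2·P(B_{19.68} ≥ 1.99) = 2(1 − Φ(1.99/√19.68)) ≈ 0.6537

By the reflection principle for Brownian motion, P(M_t ≥ a) = 2 · P(B_t ≥ a) for a ≥ 0. Since B_t ~ N(0, t), P(B_t ≥ 1.99) = 1 − Φ(1.99/√t) = 1 − Φ(1.99/√19.68) = 1 − Φ(0.4486). So
  P(M_{19.68} ≥ 1.99) = 2(1 − Φ(0.4486)) ≈ 0.6537.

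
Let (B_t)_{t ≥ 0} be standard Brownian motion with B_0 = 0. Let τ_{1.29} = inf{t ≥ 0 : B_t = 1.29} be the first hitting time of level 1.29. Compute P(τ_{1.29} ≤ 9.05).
P(τ_{1.29} ≤ 9.05) = 2(1 − Φ(1.29/√9.05)) = 2(1 − Φ(0.4288)) ≈ 0.6681

By the reflection principle for standard BM, P(τ_b ≤ t) = 2 · P(B_t ≥ b). Since B_t ~ N(0, t), P(B_t ≥ 1.29) = 1 − Φ(1.29/√t) = 1 − Φ(1.29/√9.05) = 1 − Φ(0.4288) ≈ 0.33403. Doubling: P(τ_{1.29} ≤ 9.05) ≈ 2 · 0.33403 = 0.66806 ≈ 0.6681.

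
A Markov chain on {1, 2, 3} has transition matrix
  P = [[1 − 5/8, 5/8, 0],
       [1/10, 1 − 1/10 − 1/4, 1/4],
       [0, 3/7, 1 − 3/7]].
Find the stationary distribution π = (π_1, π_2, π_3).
π = (48/523, 300/523, 175/523)

This is a birth-death chain on three states, which satisfies detailed balance: π_1 · P_{12} = π_2 · P_{21} and π_2 · P_{23} = π_3 · P_{32}.
From π_1 · 5/8 = π_2 · 1/10: π_2/π_1 = (5/8)/(1/10) = 25/4.
From π_2 · 1/4 = π_3 · 3/7: π_3/π_2 = (1/4)/(3/7) = 7/12.
Take π_1 proportional to 1; then unnormalized π = (1, 25/4, 175/48). Normalize by dividing by the sum 523/48:
  π = (48/523, 300/523, 175/523).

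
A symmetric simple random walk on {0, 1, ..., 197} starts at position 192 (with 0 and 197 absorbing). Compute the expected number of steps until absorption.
E[τ | X_0 = 192] = 960

Let v_k = E[τ | X_0 = k]. Boundary: v_0 = v_197 = 0. Recurrence: v_k = 1 + (v_{k-1} + v_{k+1})/2 for 1 ≤ k ≤ 196. The particular solution to v_k − (v_{k-1} + v_{k+1})/2 = 1 is v_k = −k^2. Adding homogeneous solution A + B k and matching boundaries gives v_k = k (197 − k). Substituting k = 192: v_192 = 192 · 5 = 960.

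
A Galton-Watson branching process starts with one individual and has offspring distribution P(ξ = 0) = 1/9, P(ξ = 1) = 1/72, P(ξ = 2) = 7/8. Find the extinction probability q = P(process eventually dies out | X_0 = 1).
q = 8/63

The pgf is f(s) = 1/9 + 1/72·s + 7/8·s². The extinction probability q is the smallest fixed point of f in [0, 1]. Setting s = f(s):
  7/8·s² + (1/72 − 1)·s + 1/9 = 0
  7/8·s² − (1/9 + 7/8)·s + 1/9 = 0
which factors as (s − 1)·(7/8·s − 1/9) = 0, giving roots s = 1 and s = (1/9)/(7/8) = 8/63.
Mean offspring μ = 1/72 + 2·7/8 = 127/72 > 1 (supercritical), so q < 1. The extinction probability is the smaller root: q = (1/9)/(7/8) = 8/63.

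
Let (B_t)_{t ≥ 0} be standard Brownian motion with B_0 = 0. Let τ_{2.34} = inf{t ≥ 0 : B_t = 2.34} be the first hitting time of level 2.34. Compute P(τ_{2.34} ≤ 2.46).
P(τ_{2.34} ≤ 2.46) = 2(1 − Φ(2.34/√2.46)) = 2(1 − Φ(1.4919)) ≈ 0.1357

By the reflection principle for standard BM, P(τ_b ≤ t) = 2 · P(B_t ≥ b). Since B_t ~ N(0, t), P(B_t ≥ 2.34) = 1 − Φ(2.34/√t) = 1 − Φ(2.34/√2.46) = 1 − Φ(1.4919) ≈ 0.06786. Doubling: P(τ_{2.34} ≤ 2.46) ≈ 2 · 0.06786 = 0.13572 ≈ 0.1357.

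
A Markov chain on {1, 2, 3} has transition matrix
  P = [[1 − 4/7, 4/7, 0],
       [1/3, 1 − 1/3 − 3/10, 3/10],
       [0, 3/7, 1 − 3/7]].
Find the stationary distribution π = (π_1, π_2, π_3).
π = (35/137, 60/137, 42/137)

This is a birth-death chain on three states, which satisfies detailed balance: π_1 · P_{12} = π_2 · P_{21} and π_2 · P_{23} = π_3 · P_{32}.
From π_1 · 4/7 = π_2 · 1/3: π_2/π_1 = (4/7)/(1/3) = 12/7.
From π_2 · 3/10 = π_3 · 3/7: π_3/π_2 = (3/10)/(3/7) = 7/10.
Take π_1 proportional to 1; then unnormalized π = (1, 12/7, 6/5). Normalize by dividing by the sum 137/35:
  π = (35/137, 60/137, 42/137).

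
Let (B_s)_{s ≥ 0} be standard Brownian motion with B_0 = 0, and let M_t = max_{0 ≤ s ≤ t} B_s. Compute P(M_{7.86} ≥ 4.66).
P(M_{7.86} ≥ 4.66) = 2·P(B_{7.86} ≥ 4.66) = 2(1 − Φ(4.66/√7.86)) ≈ 0.0965

By the reflection principle for Brownian motion, P(M_t ≥ a) = 2 · P(B_t ≥ a) for a ≥ 0. Since B_t ~ N(0, t), P(B_t ≥ 4.66) = 1 − Φ(4.66/√t) = 1 − Φ(4.66/√7.86) = 1 − Φ(1.6622). So
  P(M_{7.86} ≥ 4.66) = 2(1 − Φ(1.6622)) ≈ 0.0965.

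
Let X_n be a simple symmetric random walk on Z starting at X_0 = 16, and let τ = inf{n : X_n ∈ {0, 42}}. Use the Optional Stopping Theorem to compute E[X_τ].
E[X_τ] = 16

X_n is a martingale and τ is a bounded-mean stopping time (indeed τ is finite a.s. with bounded expectation since the walk is in a bounded region). By the OST, E[X_τ] = E[X_0] = 16. Equivalently: E[X_τ] = 42 · P(hit 42 first) + 0 · P(hit 0 first) = 42 · (16/42) = 16.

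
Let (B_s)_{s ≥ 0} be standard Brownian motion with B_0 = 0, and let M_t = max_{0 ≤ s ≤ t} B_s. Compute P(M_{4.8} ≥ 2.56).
P(M_{4.8} ≥ 2.56) = 2·P(B_{4.8} ≥ 2.56) = 2(1 − Φ(2.56/√4.8)) ≈ 0.2426

By the reflection principle for Brownian motion, P(M_t ≥ a) = 2 · P(B_t ≥ a) for a ≥ 0. Since B_t ~ N(0, t), P(B_t ≥ 2.56) = 1 − Φ(2.56/√t) = 1 − Φ(2.56/√4.8) = 1 − Φ(1.1685). So
  P(M_{4.8} ≥ 2.56) = 2(1 − Φ(1.1685)) ≈ 0.2426.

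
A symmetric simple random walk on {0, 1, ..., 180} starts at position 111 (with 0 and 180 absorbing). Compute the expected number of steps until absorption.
E[τ | X_0 = 111] = 7659

Let v_k = E[τ | X_0 = k]. Boundary: v_0 = v_180 = 0. Recurrence: v_k = 1 + (v_{k-1} + v_{k+1})/2 for 1 ≤ k ≤ 179. The particular solution to v_k − (v_{k-1} + v_{k+1})/2 = 1 is v_k = −k^2. Adding homogeneous solution A + B k and matching boundaries gives v_k = k (180 − k). Substituting k = 111: v_111 = 111 · 69 = 7659.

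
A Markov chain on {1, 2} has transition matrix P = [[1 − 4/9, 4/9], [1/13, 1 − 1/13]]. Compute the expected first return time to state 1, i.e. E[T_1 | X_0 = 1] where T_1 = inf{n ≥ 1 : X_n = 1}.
E[T_1 | X_0 = 1] = 1/π_1 = 61/9

For an irreducible recurrent Markov chain with stationary distribution π, E[T_i | X_0 = i] = 1/π_i (Kac's formula). Here π_1 = (1/13)/(4/9 + 1/13) = (1/13)/(61/117) = 9/61, so E[T_1 | X_0 = 1] = 1/π_1 = (4/9 + 1/13)/(1/13) = (61/117)/(1/13) = 61/9.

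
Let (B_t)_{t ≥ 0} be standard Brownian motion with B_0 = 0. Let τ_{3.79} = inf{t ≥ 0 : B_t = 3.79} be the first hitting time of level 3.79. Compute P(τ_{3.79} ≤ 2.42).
P(τ_{3.79} ≤ 2.42) = 2(1 − Φ(3.79/√2.42)) = 2(1 − Φ(2.4363)) ≈ 0.0148

By the reflection principle for standard BM, P(τ_b ≤ t) = 2 · P(B_t ≥ b). Since B_t ~ N(0, t), P(B_t ≥ 3.79) = 1 − Φ(3.79/√t) = 1 − Φ(3.79/√2.42) = 1 − Φ(2.4363) ≈ 0.00742. Doubling: P(τ_{3.79} ≤ 2.42) ≈ 2 · 0.00742 = 0.01484 ≈ 0.0148.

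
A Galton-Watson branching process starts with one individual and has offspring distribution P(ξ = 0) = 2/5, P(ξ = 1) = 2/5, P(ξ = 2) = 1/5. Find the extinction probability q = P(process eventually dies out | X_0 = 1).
q = 1

Mean offspring μ = 0·2/5 + 1·2/5 + 2·1/5 = 4/5 ≤ 1. For μ ≤ 1 with offspring not concentrated at 1, the Galton-Watson process goes extinct almost surely, so q = 1.
(Algebraic check: The pgf is f(s) = 2/5 + 2/5·s + 1/5·s². The extinction probability q is the smallest fixed point of f in [0, 1]. Setting s = f(s):
  1/5·s² + (2/5 − 1)·s + 2/5 = 0
  1/5·s² − (2/5 + 1/5)·s + 2/5 = 0
which factors as (s − 1)·(1/5·s − 2/5) = 0, giving roots s = 1 and s = (2/5)/(1/5) = 2. Since 2 ≥ 1, the smallest root in [0, 1] is s = 1.)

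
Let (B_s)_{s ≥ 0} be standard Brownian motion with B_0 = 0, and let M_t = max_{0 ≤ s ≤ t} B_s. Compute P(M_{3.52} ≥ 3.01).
P(M_{3.52} ≥ 3.01) = 2·P(B_{3.52} ≥ 3.01) = 2(1 − Φ(3.01/√3.52)) ≈ 0.1086

By the reflection principle for Brownian motion, P(M_t ≥ a) = 2 · P(B_t ≥ a) for a ≥ 0. Since B_t ~ N(0, t), P(B_t ≥ 3.01) = 1 − Φ(3.01/√t) = 1 − Φ(3.01/√3.52) = 1 − Φ(1.6043). So
  P(M_{3.52} ≥ 3.01) = 2(1 − Φ(1.6043)) ≈ 0.1086.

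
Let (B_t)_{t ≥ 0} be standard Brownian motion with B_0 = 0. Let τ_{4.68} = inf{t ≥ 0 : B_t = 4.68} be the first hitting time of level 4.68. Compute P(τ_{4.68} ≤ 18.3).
P(τ_{4.68} ≤ 18.3) = 2(1 − Φ(4.68/√18.3)) = 2(1 − Φ(1.0940)) ≈ 0.2740

By the reflection principle for standard BM, P(τ_b ≤ t) = 2 · P(B_t ≥ b). Since B_t ~ N(0, t), P(B_t ≥ 4.68) = 1 − Φ(4.68/√t) = 1 − Φ(4.68/√18.3) = 1 − Φ(1.0940) ≈ 0.13698. Doubling: P(τ_{4.68} ≤ 18.3) ≈ 2 · 0.13698 = 0.27396 ≈ 0.2740.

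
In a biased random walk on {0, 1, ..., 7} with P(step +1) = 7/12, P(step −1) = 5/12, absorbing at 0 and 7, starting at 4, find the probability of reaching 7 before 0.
P(hit 7 before 0) = (1 − (5/7)^4) / (1 − (5/7)^7) = 304584/372709

Let u_k denote P(reach 7 before 0 | start at k). Boundary: u_0 = 0, u_7 = 1. Recurrence: u_k = 7/12·u_{k+1} + 5/12·u_{k-1} for 1 ≤ k ≤ 6. Try u_k = A + B·r^k with r = q/p = (5/12)/(7/12) = 5/7. Substitution satisfies the recurrence; boundary conditions give:
  u_k = (1 − r^k) / (1 − r^N) = (1 − (5/7)^4) / (1 − (5/7)^7) = 304584/372709.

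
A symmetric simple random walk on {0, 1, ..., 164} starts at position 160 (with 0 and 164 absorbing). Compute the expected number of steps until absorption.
E[τ | X_0 = 160] = 640

Let v_k = E[τ | X_0 = k]. Boundary: v_0 = v_164 = 0. Recurrence: v_k = 1 + (v_{k-1} + v_{k+1})/2 for 1 ≤ k ≤ 163. The particular solution to v_k − (v_{k-1} + v_{k+1})/2 = 1 is v_k = −k^2. Adding homogeneous solution A + B k and matching boundaries gives v_k = k (164 − k). Substituting k = 160: v_160 = 160 · 4 = 640.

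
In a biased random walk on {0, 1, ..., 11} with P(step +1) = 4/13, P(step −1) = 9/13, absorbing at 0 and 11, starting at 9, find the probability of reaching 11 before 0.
P(hit 11 before 0) = (1 − (9/4)^9) / (1 − (9/4)^11) = 1238906704/6275373061

Let u_k denote P(reach 11 before 0 | start at k). Boundary: u_0 = 0, u_11 = 1. Recurrence: u_k = 4/13·u_{k+1} + 9/13·u_{k-1} for 1 ≤ k ≤ 10. Try u_k = A + B·r^k with r = q/p = (9/13)/(4/13) = 9/4. Substitution satisfies the recurrence; boundary conditions give:
  u_k = (1 − r^k) / (1 − r^N) = (1 − (9/4)^9) / (1 − (9/4)^11) = 1238906704/6275373061.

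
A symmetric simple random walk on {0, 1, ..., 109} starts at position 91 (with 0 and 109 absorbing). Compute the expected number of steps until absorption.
E[τ | X_0 = 91] = 1638

Let v_k = E[τ | X_0 = k]. Boundary: v_0 = v_109 = 0. Recurrence: v_k = 1 + (v_{k-1} + v_{k+1})/2 for 1 ≤ k ≤ 108. The particular solution to v_k − (v_{k-1} + v_{k+1})/2 = 1 is v_k = −k^2. Adding homogeneous solution A + B k and matching boundaries gives v_k = k (109 − k). Substituting k = 91: v_91 = 91 · 18 = 1638.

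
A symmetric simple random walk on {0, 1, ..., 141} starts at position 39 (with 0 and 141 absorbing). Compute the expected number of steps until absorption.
E[τ | X_0 = 39] = 3978

Let v_k = E[τ | X_0 = k]. Boundary: v_0 = v_141 = 0. Recurrence: v_k = 1 + (v_{k-1} + v_{k+1})/2 for 1 ≤ k ≤ 140. The particular solution to v_k − (v_{k-1} + v_{k+1})/2 = 1 is v_k = −k^2. Adding homogeneous solution A + B k and matching boundaries gives v_k = k (141 − k). Substituting k = 39: v_39 = 39 · 102 = 3978.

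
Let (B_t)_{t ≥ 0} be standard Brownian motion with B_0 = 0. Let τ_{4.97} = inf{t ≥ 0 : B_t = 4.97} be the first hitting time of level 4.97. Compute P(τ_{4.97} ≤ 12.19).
P(τ_{4.97} ≤ 12.19) = 2(1 − Φ(4.97/√12.19)) = 2(1 − Φ(1.4235)) ≈ 0.1546

By the reflection principle for standard BM, P(τ_b ≤ t) = 2 · P(B_t ≥ b). Since B_t ~ N(0, t), P(B_t ≥ 4.97) = 1 − Φ(4.97/√t) = 1 − Φ(4.97/√12.19) = 1 − Φ(1.4235) ≈ 0.07730. Doubling: P(τ_{4.97} ≤ 12.19) ≈ 2 · 0.07730 = 0.15460 ≈ 0.1546.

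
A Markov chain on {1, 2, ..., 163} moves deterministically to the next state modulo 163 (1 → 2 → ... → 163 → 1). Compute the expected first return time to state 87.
E[T_87 | X_0 = 87] = 163

The chain cycles deterministically, so starting at state 87 it returns in exactly 163 steps. Equivalently, the stationary distribution is uniform π_j = 1/163 for every state j, so by Kac's formula E[T_87] = 1/π_87 = 163.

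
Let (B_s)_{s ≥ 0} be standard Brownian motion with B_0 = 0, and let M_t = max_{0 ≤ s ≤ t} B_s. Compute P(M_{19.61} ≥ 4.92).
P(M_{19.61} ≥ 4.92) = 2·P(B_{19.61} ≥ 4.92) = 2(1 − Φ(4.92/√19.61)) ≈ 0.2666

By the reflection principle for Brownian motion, P(M_t ≥ a) = 2 · P(B_t ≥ a) for a ≥ 0. Since B_t ~ N(0, t), P(B_t ≥ 4.92) = 1 − Φ(4.92/√t) = 1 − Φ(4.92/√19.61) = 1 − Φ(1.1110). So
  P(M_{19.61} ≥ 4.92) = 2(1 − Φ(1.1110)) ≈ 0.2666.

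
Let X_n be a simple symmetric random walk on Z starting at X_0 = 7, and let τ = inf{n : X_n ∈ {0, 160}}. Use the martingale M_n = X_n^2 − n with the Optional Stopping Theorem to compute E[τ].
E[τ] = 1071

M_n = X_n^2 − n is a martingale (since E[X_{n+1}^2 | F_n] = X_n^2 + 1). By OST (τ has finite mean in a bounded region), E[M_τ] = E[M_0] = X_0^2 − 0 = 7^2 = 49. Also E[M_τ] = E[X_τ^2] − E[τ]. The walk exits at 0 or 160, with P(hit 160 first) = 7/160, so E[X_τ^2] = 160^2 · 7/160 + 0 = 1120. Thus E[τ] = E[X_τ^2] − E[M_τ] = 1120 − 49 = 1071 = 7(160 − 7) = 1071.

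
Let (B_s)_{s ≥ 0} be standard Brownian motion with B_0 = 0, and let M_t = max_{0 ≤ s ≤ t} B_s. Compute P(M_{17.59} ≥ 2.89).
P(M_{17.59} ≥ 2.89) = 2·P(B_{17.59} ≥ 2.89) = 2(1 − Φ(2.89/√17.59)) ≈ 0.4908

By the reflection principle for Brownian motion, P(M_t ≥ a) = 2 · P(B_t ≥ a) for a ≥ 0. Since B_t ~ N(0, t), P(B_t ≥ 2.89) = 1 − Φ(2.89/√t) = 1 − Φ(2.89/√17.59) = 1 − Φ(0.6891). So
  P(M_{17.59} ≥ 2.89) = 2(1 − Φ(0.6891)) ≈ 0.4908.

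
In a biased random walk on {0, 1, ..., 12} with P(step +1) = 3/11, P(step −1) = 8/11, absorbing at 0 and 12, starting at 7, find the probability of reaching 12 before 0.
P(hit 12 before 0) = (1 − (8/3)^7) / (1 − (8/3)^12) = 101815299/13743789059

Let u_k denote P(reach 12 before 0 | start at k). Boundary: u_0 = 0, u_12 = 1. Recurrence: u_k = 3/11·u_{k+1} + 8/11·u_{k-1} for 1 ≤ k ≤ 11. Try u_k = A + B·r^k with r = q/p = (8/11)/(3/11) = 8/3. Substitution satisfies the recurrence; boundary conditions give:
  u_k = (1 − r^k) / (1 − r^N) = (1 − (8/3)^7) / (1 − (8/3)^12) = 101815299/13743789059.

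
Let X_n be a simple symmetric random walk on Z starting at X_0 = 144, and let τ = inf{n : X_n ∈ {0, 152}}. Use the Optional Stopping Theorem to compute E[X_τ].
E[X_τ] = 144

X_n is a martingale and τ is a bounded-mean stopping time (indeed τ is finite a.s. with bounded expectation since the walk is in a bounded region). By the OST, E[X_τ] = E[X_0] = 144. Equivalently: E[X_τ] = 152 · P(hit 152 first) + 0 · P(hit 0 first) = 152 · (144/152) = 144.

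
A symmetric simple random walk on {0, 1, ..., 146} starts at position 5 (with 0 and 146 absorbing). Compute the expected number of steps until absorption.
E[τ | X_0 = 5] = 705

Let v_k = E[τ | X_0 = k]. Boundary: v_0 = v_146 = 0. Recurrence: v_k = 1 + (v_{k-1} + v_{k+1})/2 for 1 ≤ k ≤ 145. The particular solution to v_k − (v_{k-1} + v_{k+1})/2 = 1 is v_k = −k^2. Adding homogeneous solution A + B k and matching boundaries gives v_k = k (146 − k). Substituting k = 5: v_5 = 5 · 141 = 705.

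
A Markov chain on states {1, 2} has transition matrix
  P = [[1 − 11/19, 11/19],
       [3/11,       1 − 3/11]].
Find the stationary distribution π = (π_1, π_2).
π_1 = 57/178, π_2 = 121/178

Solve πP = π with π_1 + π_2 = 1. From πP = π: π_1 · (1 − 11/19) + π_2 · 3/11 = π_1 ⇒ π_2 · 3/11 = π_1 · 11/19 ⇒ π_2/π_1 = (11/19)/(3/11) = 121/57. Together with π_1 + π_2 = 1:
  π_1 = (3/11)/(11/19 + 3/11) = (3/11)/(178/209) = 57/178,
  π_2 = (11/19)/(11/19 + 3/11) = (11/19)/(178/209) = 121/178.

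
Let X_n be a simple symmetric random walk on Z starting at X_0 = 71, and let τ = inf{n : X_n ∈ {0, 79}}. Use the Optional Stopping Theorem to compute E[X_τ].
E[X_τ] = 71

X_n is a martingale and τ is a bounded-mean stopping time (indeed τ is finite a.s. with bounded expectation since the walk is in a bounded region). By the OST, E[X_τ] = E[X_0] = 71. Equivalently: E[X_τ] = 79 · P(hit 79 first) + 0 · P(hit 0 first) = 79 · (71/79) = 71.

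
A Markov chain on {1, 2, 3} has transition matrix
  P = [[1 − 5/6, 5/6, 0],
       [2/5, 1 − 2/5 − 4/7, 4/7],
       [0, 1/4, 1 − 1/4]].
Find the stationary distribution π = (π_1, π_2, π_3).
π = (84/659, 175/659, 400/659)

This is a birth-death chain on three states, which satisfies detailed balance: π_1 · P_{12} = π_2 · P_{21} and π_2 · P_{23} = π_3 · P_{32}.
From π_1 · 5/6 = π_2 · 2/5: π_2/π_1 = (5/6)/(2/5) = 25/12.
From π_2 · 4/7 = π_3 · 1/4: π_3/π_2 = (4/7)/(1/4) = 16/7.
Take π_1 proportional to 1; then unnormalized π = (1, 25/12, 100/21). Normalize by dividing by the sum 659/84:
  π = (84/659, 175/659, 400/659).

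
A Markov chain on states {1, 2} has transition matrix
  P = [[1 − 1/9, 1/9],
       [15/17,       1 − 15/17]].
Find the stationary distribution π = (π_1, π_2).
π_1 = 135/152, π_2 = 17/152

Solve πP = π with π_1 + π_2 = 1. From πP = π: π_1 · (1 − 1/9) + π_2 · 15/17 = π_1 ⇒ π_2 · 15/17 = π_1 · 1/9 ⇒ π_2/π_1 = (1/9)/(15/17) = 17/135. Together with π_1 + π_2 = 1:
  π_1 = (15/17)/(1/9 + 15/17) = (15/17)/(152/153) = 135/152,
  π_2 = (1/9)/(1/9 + 15/17) = (1/9)/(152/153) = 17/152.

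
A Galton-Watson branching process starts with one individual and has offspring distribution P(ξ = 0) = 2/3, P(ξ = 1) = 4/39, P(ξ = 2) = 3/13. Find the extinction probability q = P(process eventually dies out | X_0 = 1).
q = 1

Mean offspring μ = 0·2/3 + 1·4/39 + 2·3/13 = 22/39 ≤ 1. For μ ≤ 1 with offspring not concentrated at 1, the Galton-Watson process goes extinct almost surely, so q = 1.
(Algebraic check: The pgf is f(s) = 2/3 + 4/39·s + 3/13·s². The extinction probability q is the smallest fixed point of f in [0, 1]. Setting s = f(s):
  3/13·s² + (4/39 − 1)·s + 2/3 = 0
  3/13·s² − (2/3 + 3/13)·s + 2/3 = 0
which factors as (s − 1)·(3/13·s − 2/3) = 0, giving roots s = 1 and s = (2/3)/(3/13) = 26/9. Since 26/9 ≥ 1, the smallest root in [0, 1] is s = 1.)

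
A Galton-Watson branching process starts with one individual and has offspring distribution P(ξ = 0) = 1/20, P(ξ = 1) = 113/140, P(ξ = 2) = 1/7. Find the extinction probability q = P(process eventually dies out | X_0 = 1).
q = 7/20

The pgf is f(s) = 1/20 + 113/140·s + 1/7·s². The extinction probability q is the smallest fixed point of f in [0, 1]. Setting s = f(s):
  1/7·s² + (113/140 − 1)·s + 1/20 = 0
  1/7·s² − (1/20 + 1/7)·s + 1/20 = 0
which factors as (s − 1)·(1/7·s − 1/20) = 0, giving roots s = 1 and s = (1/20)/(1/7) = 7/20.
Mean offspring μ = 113/140 + 2·1/7 = 153/140 > 1 (supercritical), so q < 1. The extinction probability is the smaller root: q = (1/20)/(1/7) = 7/20.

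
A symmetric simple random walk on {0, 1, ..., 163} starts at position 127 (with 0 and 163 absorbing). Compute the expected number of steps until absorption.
E[τ | X_0 = 127] = 4572

Let v_k = E[τ | X_0 = k]. Boundary: v_0 = v_163 = 0. Recurrence: v_k = 1 + (v_{k-1} + v_{k+1})/2 for 1 ≤ k ≤ 162. The particular solution to v_k − (v_{k-1} + v_{k+1})/2 = 1 is v_k = −k^2. Adding homogeneous solution A + B k and matching boundaries gives v_k = k (163 − k). Substituting k = 127: v_127 = 127 · 36 = 4572.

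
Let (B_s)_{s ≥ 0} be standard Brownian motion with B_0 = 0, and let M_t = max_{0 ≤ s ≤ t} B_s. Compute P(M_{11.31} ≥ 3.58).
P(M_{11.31} ≥ 3.58) = 2·P(B_{11.31} ≥ 3.58) = 2(1 − Φ(3.58/√11.31)) ≈ 0.2871

By the reflection principle for Brownian motion, P(M_t ≥ a) = 2 · P(B_t ≥ a) for a ≥ 0. Since B_t ~ N(0, t), P(B_t ≥ 3.58) = 1 − Φ(3.58/√t) = 1 − Φ(3.58/√11.31) = 1 − Φ(1.0645). So
  P(M_{11.31} ≥ 3.58) = 2(1 − Φ(1.0645)) ≈ 0.2871.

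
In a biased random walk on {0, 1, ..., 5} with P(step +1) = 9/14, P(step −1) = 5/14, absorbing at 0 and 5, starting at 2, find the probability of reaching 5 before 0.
P(hit 5 before 0) = (1 − (5/9)^2) / (1 − (5/9)^5) = 10206/13981

Let u_k denote P(reach 5 before 0 | start at k). Boundary: u_0 = 0, u_5 = 1. Recurrence: u_k = 9/14·u_{k+1} + 5/14·u_{k-1} for 1 ≤ k ≤ 4. Try u_k = A + B·r^k with r = q/p = (5/14)/(9/14) = 5/9. Substitution satisfies the recurrence; boundary conditions give:
  u_k = (1 − r^k) / (1 − r^N) = (1 − (5/9)^2) / (1 − (5/9)^5) = 10206/13981.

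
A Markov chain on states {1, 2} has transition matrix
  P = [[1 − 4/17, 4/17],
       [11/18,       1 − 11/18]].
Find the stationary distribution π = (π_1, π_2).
π_1 = 187/259, π_2 = 72/259

Solve πP = π with π_1 + π_2 = 1. From πP = π: π_1 · (1 − 4/17) + π_2 · 11/18 = π_1 ⇒ π_2 · 11/18 = π_1 · 4/17 ⇒ π_2/π_1 = (4/17)/(11/18) = 72/187. Together with π_1 + π_2 = 1:
  π_1 = (11/18)/(4/17 + 11/18) = (11/18)/(259/306) = 187/259,
  π_2 = (4/17)/(4/17 + 11/18) = (4/17)/(259/306) = 72/259.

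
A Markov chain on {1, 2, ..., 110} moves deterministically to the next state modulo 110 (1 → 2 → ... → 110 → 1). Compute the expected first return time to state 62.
E[T_62 | X_0 = 62] = 110

The chain cycles deterministically, so starting at state 62 it returns in exactly 110 steps. Equivalently, the stationary distribution is uniform π_j = 1/110 for every state j, so by Kac's formula E[T_62] = 1/π_62 = 110.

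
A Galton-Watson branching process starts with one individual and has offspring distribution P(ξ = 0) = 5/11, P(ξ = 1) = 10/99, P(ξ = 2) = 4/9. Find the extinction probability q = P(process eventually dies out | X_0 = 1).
q = 1

Mean offspring μ = 0·5/11 + 1·10/99 + 2·4/9 = 98/99 ≤ 1. For μ ≤ 1 with offspring not concentrated at 1, the Galton-Watson process goes extinct almost surely, so q = 1.
(Algebraic check: The pgf is f(s) = 5/11 + 10/99·s + 4/9·s². The extinction probability q is the smallest fixed point of f in [0, 1]. Setting s = f(s):
  4/9·s² + (10/99 − 1)·s + 5/11 = 0
  4/9·s² − (5/11 + 4/9)·s + 5/11 = 0
which factors as (s − 1)·(4/9·s − 5/11) = 0, giving roots s = 1 and s = (5/11)/(4/9) = 45/44. Since 45/44 ≥ 1, the smallest root in [0, 1] is s = 1.)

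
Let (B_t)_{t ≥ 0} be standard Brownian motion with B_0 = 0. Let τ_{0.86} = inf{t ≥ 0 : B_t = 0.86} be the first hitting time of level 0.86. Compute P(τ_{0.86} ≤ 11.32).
P(τ_{0.86} ≤ 11.32) = 2(1 − Φ(0.86/√11.32)) = 2(1 − Φ(0.2556)) ≈ 0.7983

By the reflection principle for standard BM, P(τ_b ≤ t) = 2 · P(B_t ≥ b). Since B_t ~ N(0, t), P(B_t ≥ 0.86) = 1 − Φ(0.86/√t) = 1 − Φ(0.86/√11.32) = 1 − Φ(0.2556) ≈ 0.39913. Doubling: P(τ_{0.86} ≤ 11.32) ≈ 2 · 0.39913 = 0.79826 ≈ 0.7983.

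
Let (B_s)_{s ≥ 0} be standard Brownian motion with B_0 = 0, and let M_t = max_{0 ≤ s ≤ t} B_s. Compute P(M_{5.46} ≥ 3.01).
P(M_{5.46} ≥ 3.01) = 2·P(B_{5.46} ≥ 3.01) = 2(1 − Φ(3.01/√5.46)) ≈ 0.1977

By the reflection principle for Brownian motion, P(M_t ≥ a) = 2 · P(B_t ≥ a) for a ≥ 0. Since B_t ~ N(0, t), P(B_t ≥ 3.01) = 1 − Φ(3.01/√t) = 1 − Φ(3.01/√5.46) = 1 − Φ(1.2882). So
  P(M_{5.46} ≥ 3.01) = 2(1 − Φ(1.2882)) ≈ 0.1977.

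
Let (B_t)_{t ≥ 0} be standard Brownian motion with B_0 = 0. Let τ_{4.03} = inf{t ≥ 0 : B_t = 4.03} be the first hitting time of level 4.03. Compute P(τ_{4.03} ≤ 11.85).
P(τ_{4.03} ≤ 11.85) = 2(1 − Φ(4.03/√11.85)) = 2(1 − Φ(1.1707)) ≈ 0.2417

By the reflection principle for standard BM, P(τ_b ≤ t) = 2 · P(B_t ≥ b). Since B_t ~ N(0, t), P(B_t ≥ 4.03) = 1 − Φ(4.03/√t) = 1 − Φ(4.03/√11.85) = 1 − Φ(1.1707) ≈ 0.12086. Doubling: P(τ_{4.03} ≤ 11.85) ≈ 2 · 0.12086 = 0.24172 ≈ 0.2417.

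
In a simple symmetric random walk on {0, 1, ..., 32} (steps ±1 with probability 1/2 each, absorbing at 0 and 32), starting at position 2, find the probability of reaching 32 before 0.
P(hit 32 before 0) = 2/32 = 1/16

Let u_k = P(hit 32 before 0 | start at k). Then u_0 = 0, u_32 = 1, and u_k = u_{k-1}/2 + u_{k+1}/2 for 1 ≤ k ≤ 31. This harmonic recurrence is solved by u_k = k/32, giving u_2 = 2/32 = 1/16.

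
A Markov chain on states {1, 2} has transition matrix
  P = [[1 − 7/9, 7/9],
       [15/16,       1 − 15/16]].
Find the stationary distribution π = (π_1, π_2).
π_1 = 135/247, π_2 = 112/247

Solve πP = π with π_1 + π_2 = 1. From πP = π: π_1 · (1 − 7/9) + π_2 · 15/16 = π_1 ⇒ π_2 · 15/16 = π_1 · 7/9 ⇒ π_2/π_1 = (7/9)/(15/16) = 112/135. Together with π_1 + π_2 = 1:
  π_1 = (15/16)/(7/9 + 15/16) = (15/16)/(247/144) = 135/247,
  π_2 = (7/9)/(7/9 + 15/16) = (7/9)/(247/144) = 112/247.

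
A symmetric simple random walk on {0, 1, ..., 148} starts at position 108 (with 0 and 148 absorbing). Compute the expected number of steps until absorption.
E[τ | X_0 = 108] = 4320

Let v_k = E[τ | X_0 = k]. Boundary: v_0 = v_148 = 0. Recurrence: v_k = 1 + (v_{k-1} + v_{k+1})/2 for 1 ≤ k ≤ 147. The particular solution to v_k − (v_{k-1} + v_{k+1})/2 = 1 is v_k = −k^2. Adding homogeneous solution A + B k and matching boundaries gives v_k = k (148 − k). Substituting k = 108: v_108 = 108 · 40 = 4320.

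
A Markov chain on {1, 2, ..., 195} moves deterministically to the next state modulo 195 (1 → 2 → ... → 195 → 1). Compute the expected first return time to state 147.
E[T_147 | X_0 = 147] = 195

The chain cycles deterministically, so starting at state 147 it returns in exactly 195 steps. Equivalently, the stationary distribution is uniform π_j = 1/195 for every state j, so by Kac's formula E[T_147] = 1/π_147 = 195.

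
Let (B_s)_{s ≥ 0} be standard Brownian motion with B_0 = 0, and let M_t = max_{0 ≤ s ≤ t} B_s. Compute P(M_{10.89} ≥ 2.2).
P(M_{10.89} ≥ 2.2) = 2·P(B_{10.89} ≥ 2.2) = 2(1 − Φ(2.2/√10.89)) ≈ 0.5050

By the reflection principle for Brownian motion, P(M_t ≥ a) = 2 · P(B_t ≥ a) for a ≥ 0. Since B_t ~ N(0, t), P(B_t ≥ 2.2) = 1 − Φ(2.2/√t) = 1 − Φ(2.2/√10.89) = 1 − Φ(0.6667). So
  P(M_{10.89} ≥ 2.2) = 2(1 − Φ(0.6667)) ≈ 0.5050.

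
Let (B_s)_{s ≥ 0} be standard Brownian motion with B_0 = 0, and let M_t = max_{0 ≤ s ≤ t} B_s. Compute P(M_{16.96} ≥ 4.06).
P(M_{16.96} ≥ 4.06) = 2·P(B_{16.96} ≥ 4.06) = 2(1 − Φ(4.06/√16.96)) ≈ 0.3242

By the reflection principle for Brownian motion, P(M_t ≥ a) = 2 · P(B_t ≥ a) for a ≥ 0. Since B_t ~ N(0, t), P(B_t ≥ 4.06) = 1 − Φ(4.06/√t) = 1 − Φ(4.06/√16.96) = 1 − Φ(0.9859). So
  P(M_{16.96} ≥ 4.06) = 2(1 − Φ(0.9859)) ≈ 0.3242.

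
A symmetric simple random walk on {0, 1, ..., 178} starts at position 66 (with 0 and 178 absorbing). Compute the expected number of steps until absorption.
E[τ | X_0 = 66] = 7392

Let v_k = E[τ | X_0 = k]. Boundary: v_0 = v_178 = 0. Recurrence: v_k = 1 + (v_{k-1} + v_{k+1})/2 for 1 ≤ k ≤ 177. The particular solution to v_k − (v_{k-1} + v_{k+1})/2 = 1 is v_k = −k^2. Adding homogeneous solution A + B k and matching boundaries gives v_k = k (178 − k). Substituting k = 66: v_66 = 66 · 112 = 7392.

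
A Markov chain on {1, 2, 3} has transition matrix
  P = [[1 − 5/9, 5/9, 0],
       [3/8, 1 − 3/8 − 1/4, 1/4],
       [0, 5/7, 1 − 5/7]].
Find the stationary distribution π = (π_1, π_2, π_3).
π = (1/3, 40/81, 14/81)

This is a birth-death chain on three states, which satisfies detailed balance: π_1 · P_{12} = π_2 · P_{21} and π_2 · P_{23} = π_3 · P_{32}.
From π_1 · 5/9 = π_2 · 3/8: π_2/π_1 = (5/9)/(3/8) = 40/27.
From π_2 · 1/4 = π_3 · 5/7: π_3/π_2 = (1/4)/(5/7) = 7/20.
Take π_1 proportional to 1; then unnormalized π = (1, 40/27, 14/27). Normalize by dividing by the sum 3:
  π = (1/3, 40/81, 14/81).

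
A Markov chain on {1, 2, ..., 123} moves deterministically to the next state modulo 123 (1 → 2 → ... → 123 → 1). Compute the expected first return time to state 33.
E[T_33 | X_0 = 33] = 123

The chain cycles deterministically, so starting at state 33 it returns in exactly 123 steps. Equivalently, the stationary distribution is uniform π_j = 1/123 for every state j, so by Kac's formula E[T_33] = 1/π_33 = 123.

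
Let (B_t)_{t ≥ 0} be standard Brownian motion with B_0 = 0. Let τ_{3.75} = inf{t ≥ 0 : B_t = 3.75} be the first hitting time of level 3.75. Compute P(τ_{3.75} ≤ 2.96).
P(τ_{3.75} ≤ 2.96) = 2(1 − Φ(3.75/√2.96)) = 2(1 − Φ(2.1796)) ≈ 0.0293

By the reflection principle for standard BM, P(τ_b ≤ t) = 2 · P(B_t ≥ b). Since B_t ~ N(0, t), P(B_t ≥ 3.75) = 1 − Φ(3.75/√t) = 1 − Φ(3.75/√2.96) = 1 − Φ(2.1796) ≈ 0.01464. Doubling: P(τ_{3.75} ≤ 2.96) ≈ 2 · 0.01464 = 0.02928 ≈ 0.0293.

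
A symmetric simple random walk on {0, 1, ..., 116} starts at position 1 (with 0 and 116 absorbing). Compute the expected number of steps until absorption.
E[τ | X_0 = 1] = 115

Let v_k = E[τ | X_0 = k]. Boundary: v_0 = v_116 = 0. Recurrence: v_k = 1 + (v_{k-1} + v_{k+1})/2 for 1 ≤ k ≤ 115. The particular solution to v_k − (v_{k-1} + v_{k+1})/2 = 1 is v_k = −k^2. Adding homogeneous solution A + B k and matching boundaries gives v_k = k (116 − k). Substituting k = 1: v_1 = 1 · 115 = 115.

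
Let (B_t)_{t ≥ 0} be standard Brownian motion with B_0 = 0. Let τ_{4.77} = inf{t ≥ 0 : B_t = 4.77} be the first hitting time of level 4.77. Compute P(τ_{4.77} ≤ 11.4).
P(τ_{4.77} ≤ 11.4) = 2(1 − Φ(4.77/√11.4)) = 2(1 − Φ(1.4128)) ≈ 0.1577

By the reflection principle for standard BM, P(τ_b ≤ t) = 2 · P(B_t ≥ b). Since B_t ~ N(0, t), P(B_t ≥ 4.77) = 1 − Φ(4.77/√t) = 1 − Φ(4.77/√11.4) = 1 − Φ(1.4128) ≈ 0.07886. Doubling: P(τ_{4.77} ≤ 11.4) ≈ 2 · 0.07886 = 0.15772 ≈ 0.1577.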